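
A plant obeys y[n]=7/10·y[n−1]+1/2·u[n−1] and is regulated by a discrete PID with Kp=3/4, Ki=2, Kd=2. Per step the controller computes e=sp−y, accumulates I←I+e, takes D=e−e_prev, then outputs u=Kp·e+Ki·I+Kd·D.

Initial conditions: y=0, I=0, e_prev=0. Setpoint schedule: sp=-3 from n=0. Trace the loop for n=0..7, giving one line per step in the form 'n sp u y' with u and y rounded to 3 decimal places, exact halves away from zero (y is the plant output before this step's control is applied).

0 -3 -14.250 0.000
1 -3 19.594 -7.125
2 -3 -43.095 4.809
3 -3 74.358 -18.181
4 -3 -143.769 24.453
5 -3 262.889 -54.768
6 -3 -494.421 93.107
7 -3 916.042 -182.036

(exact arithmetic carried between steps; '≈' marks a value shown rounded to 6 d.p. or computed from one; I and e_prev carry over from the previous line; the table rounds u and y to 3 d.p., halves away from zero)
n=0: y=0, sp=-3, e=sp−y=-3; I=-3, D=e−e_prev=-3; u=3/4·(-3)+2·(-3)+2·(-3)=-14.25; next y=7/10·0+1/2·(-14.25)=-7.125
n=1: y=-7.125, sp=-3, e=sp−y=4.125; I=1.125, D=e−e_prev=7.125; u=3/4·4.125+2·1.125+2·7.125=19.59375; next y=7/10·(-7.125)+1/2·19.59375=4.809375
n=2: y=4.809375, sp=-3, e=sp−y=-7.809375; I=-6.684375, D=e−e_prev=-11.934375; u=3/4·(-7.809375)+2·(-6.684375)+2·(-11.934375)≈-43.094531; next y=7/10·4.809375+1/2·(-43.094531)≈-18.180703
n=3: y≈-18.180703, sp=-3, e=sp−y≈15.180703; I≈8.496328, D=e−e_prev≈22.990078; u=3/4·15.180703+2·8.496328+2·22.990078≈74.358340; next y=7/10·(-18.180703)+1/2·74.358340≈24.452678
n=4: y≈24.452678, sp=-3, e=sp−y≈-27.452678; I≈-18.956350, D=e−e_prev≈-42.633381; u=3/4·(-27.452678)+2·(-18.956350)+2·(-42.633381)≈-143.768969; next y=7/10·24.452678+1/2·(-143.768969)≈-54.767610
n=5: y≈-54.767610, sp=-3, e=sp−y≈51.767610; I≈32.811261, D=e−e_prev≈79.220288; u=3/4·51.767610+2·32.811261+2·79.220288≈262.888805; next y=7/10·(-54.767610)+1/2·262.888805≈93.107075
n=6: y≈93.107075, sp=-3, e=sp−y≈-96.107075; I≈-63.295815, D=e−e_prev≈-147.874685; u=3/4·(-96.107075)+2·(-63.295815)+2·(-147.874685)≈-494.421307; next y=7/10·93.107075+1/2·(-494.421307)≈-182.035701
n=7: y≈-182.035701, sp=-3, e=sp−y≈179.035701; I≈115.739886, D=e−e_prev≈275.142776; u=3/4·179.035701+2·115.739886+2·275.142776≈916.042099; next y=7/10·(-182.035701)+1/2·916.042099≈330.596059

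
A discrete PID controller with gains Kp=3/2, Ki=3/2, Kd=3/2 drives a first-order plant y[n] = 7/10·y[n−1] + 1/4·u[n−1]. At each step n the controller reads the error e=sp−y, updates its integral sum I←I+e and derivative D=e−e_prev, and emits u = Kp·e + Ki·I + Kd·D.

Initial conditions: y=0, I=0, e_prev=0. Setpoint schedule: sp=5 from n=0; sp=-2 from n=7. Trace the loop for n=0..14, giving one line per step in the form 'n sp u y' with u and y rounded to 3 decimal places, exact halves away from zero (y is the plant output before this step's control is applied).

0 5 22.500 0.000
1 5 -2.813 5.625
2 5 15.445 3.234
3 5 1.498 6.125
4 5 10.730 4.662
5 5 3.265 5.946
6 5 8.126 4.979
7 -2 -27.214 5.516
8 -2 10.881 -2.942
9 -2 -16.607 0.661
10 -2 4.381 -3.689
11 -2 -9.519 -1.487
12 -2 1.716 -3.421
13 -2 -5.602 -1.966
14 -2 0.178 -2.776

(exact arithmetic carried between steps; '≈' marks a value shown rounded to 6 d.p. or computed from one; I and e_prev carry over from the previous line; the table rounds u and y to 3 d.p., halves away from zero)
n=0: y=0, sp=5, e=sp−y=5; I=5, D=e−e_prev=5; u=3/2·5+3/2·5+3/2·5=22.5; next y=7/10·0+1/4·22.5=5.625
n=1: y=5.625, sp=5, e=sp−y=-0.625; I=4.375, D=e−e_prev=-5.625; u=3/2·(-0.625)+3/2·4.375+3/2·(-5.625)=-2.8125; next y=7/10·5.625+1/4·(-2.8125)=3.234375
n=2: y=3.234375, sp=5, e=sp−y=1.765625; I=6.140625, D=e−e_prev=2.390625; u=3/2·1.765625+3/2·6.140625+3/2·2.390625≈15.445313; next y=7/10·3.234375+1/4·15.445313≈6.125391
n=3: y≈6.125391, sp=5, e=sp−y≈-1.125391; I≈5.015234, D=e−e_prev≈-2.891016; u=3/2·(-1.125391)+3/2·5.015234+3/2·(-2.891016)≈1.498242; next y=7/10·6.125391+1/4·1.498242≈4.662334
n=4: y≈4.662334, sp=5, e=sp−y≈0.337666; I≈5.352900, D=e−e_prev≈1.463057; u=3/2·0.337666+3/2·5.352900+3/2·1.463057≈10.730435; next y=7/10·4.662334+1/4·10.730435≈5.946242
n=5: y≈5.946242, sp=5, e=sp−y≈-0.946242; I≈4.406658, D=e−e_prev≈-1.283908; u=3/2·(-0.946242)+3/2·4.406658+3/2·(-1.283908)≈3.264761; next y=7/10·5.946242+1/4·3.264761≈4.978560
n=6: y≈4.978560, sp=5, e=sp−y≈0.021440; I≈4.428098, D=e−e_prev≈0.967683; u=3/2·0.021440+3/2·4.428098+3/2·0.967683≈8.125831; next y=7/10·4.978560+1/4·8.125831≈5.516450
n=7: y≈5.516450, sp=-2, e=sp−y≈-7.516450; I≈-3.088352, D=e−e_prev≈-7.537890; u=3/2·(-7.516450)+3/2·(-3.088352)+3/2·(-7.537890)≈-27.214037; next y=7/10·5.516450+1/4·(-27.214037)≈-2.941994
n=8: y≈-2.941994, sp=-2, e=sp−y≈0.941994; I≈-2.146357, D=e−e_prev≈8.458444; u=3/2·0.941994+3/2·(-2.146357)+3/2·8.458444≈10.881122; next y=7/10·(-2.941994)+1/4·10.881122≈0.660884
n=9: y≈0.660884, sp=-2, e=sp−y≈-2.660884; I≈-4.807242, D=e−e_prev≈-3.602879; u=3/2·(-2.660884)+3/2·(-4.807242)+3/2·(-3.602879)≈-16.606507; next y=7/10·0.660884+1/4·(-16.606507)≈-3.689008
n=10: y≈-3.689008, sp=-2, e=sp−y≈1.689008; I≈-3.118234, D=e−e_prev≈4.349892; u=3/2·1.689008+3/2·(-3.118234)+3/2·4.349892≈4.380999; next y=7/10·(-3.689008)+1/4·4.380999≈-1.487056
n=11: y≈-1.487056, sp=-2, e=sp−y≈-0.512944; I≈-3.631178, D=e−e_prev≈-2.201952; u=3/2·(-0.512944)+3/2·(-3.631178)+3/2·(-2.201952)≈-9.519112; next y=7/10·(-1.487056)+1/4·(-9.519112)≈-3.420717
n=12: y≈-3.420717, sp=-2, e=sp−y≈1.420717; I≈-2.210461, D=e−e_prev≈1.933661; u=3/2·1.420717+3/2·(-2.210461)+3/2·1.933661≈1.715875; next y=7/10·(-3.420717)+1/4·1.715875≈-1.965533
n=13: y≈-1.965533, sp=-2, e=sp−y≈-0.034467; I≈-2.244928, D=e−e_prev≈-1.455184; u=3/2·(-0.034467)+3/2·(-2.244928)+3/2·(-1.455184)≈-5.601869; next y=7/10·(-1.965533)+1/4·(-5.601869)≈-2.776340
n=14: y≈-2.776340, sp=-2, e=sp−y≈0.776340; I≈-1.468588, D=e−e_prev≈0.810807; u=3/2·0.776340+3/2·(-1.468588)+3/2·0.810807≈0.177839; next y=7/10·(-2.776340)+1/4·0.177839≈-1.898978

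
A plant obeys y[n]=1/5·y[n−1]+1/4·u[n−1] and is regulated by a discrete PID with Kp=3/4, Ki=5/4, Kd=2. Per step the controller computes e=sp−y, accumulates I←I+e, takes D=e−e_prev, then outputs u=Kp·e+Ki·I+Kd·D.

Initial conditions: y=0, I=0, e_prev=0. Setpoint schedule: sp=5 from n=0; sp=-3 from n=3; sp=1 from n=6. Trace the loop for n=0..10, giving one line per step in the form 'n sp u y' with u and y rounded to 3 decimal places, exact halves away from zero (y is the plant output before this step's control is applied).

(exact arithmetic carried between steps; '≈' marks a value shown rounded to 6 d.p. or computed from one; I and e_prev carry over from the previous line; the table rounds u and y to 3 d.p., halves away from zero)
n=0: y=0, sp=5, e=sp−y=5; I=5, D=e−e_prev=5; u=3/4·5+5/4·5+2·5=20; next y=1/5·0+1/4·20=5
n=1: y=5, sp=5, e=sp−y=0; I=5, D=e−e_prev=-5; u=3/4·0+5/4·5+2·(-5)=-3.75; next y=1/5·5+1/4·(-3.75)=0.0625
n=2: y=0.0625, sp=5, e=sp−y=4.9375; I=9.9375, D=e−e_prev=4.9375; u=3/4·4.9375+5/4·9.9375+2·4.9375=26; next y=1/5·0.0625+1/4·26=6.5125
n=3: y=6.5125, sp=-3, e=sp−y=-9.5125; I=0.425, D=e−e_prev=-14.45; u=3/4·(-9.5125)+5/4·0.425+2·(-14.45)=-35.503125; next y=1/5·6.5125+1/4·(-35.503125)≈-7.573281
n=4: y≈-7.573281, sp=-3, e=sp−y≈4.573281; I≈4.998281, D=e−e_prev≈14.085781; u=3/4·4.573281+5/4·4.998281+2·14.085781≈37.849375; next y=1/5·(-7.573281)+1/4·37.849375≈7.947688
n=5: y≈7.947688, sp=-3, e=sp−y≈-10.947688; I≈-5.949406, D=e−e_prev≈-15.520969; u=3/4·(-10.947688)+5/4·(-5.949406)+2·(-15.520969)≈-46.689461; next y=1/5·7.947688+1/4·(-46.689461)≈-10.082828
n=6: y≈-10.082828, sp=1, e=sp−y≈11.082828; I≈5.133421, D=e−e_prev≈22.030515; u=3/4·11.082828+5/4·5.133421+2·22.030515≈58.789928; next y=1/5·(-10.082828)+1/4·58.789928≈12.680916
n=7: y≈12.680916, sp=1, e=sp−y≈-11.680916; I≈-6.547495, D=e−e_prev≈-22.763744; u=3/4·(-11.680916)+5/4·(-6.547495)+2·(-22.763744)≈-62.472545; next y=1/5·12.680916+1/4·(-62.472545)≈-13.081953
n=8: y≈-13.081953, sp=1, e=sp−y≈14.081953; I≈7.534458, D=e−e_prev≈25.762869; u=3/4·14.081953+5/4·7.534458+2·25.762869≈71.505276; next y=1/5·(-13.081953)+1/4·71.505276≈15.259928
n=9: y≈15.259928, sp=1, e=sp−y≈-14.259928; I≈-6.725470, D=e−e_prev≈-28.341881; u=3/4·(-14.259928)+5/4·(-6.725470)+2·(-28.341881)≈-75.785547; next y=1/5·15.259928+1/4·(-75.785547)≈-15.894401
n=10: y≈-15.894401, sp=1, e=sp−y≈16.894401; I≈10.168931, D=e−e_prev≈31.154329; u=3/4·16.894401+5/4·10.168931+2·31.154329≈87.690623; next y=1/5·(-15.894401)+1/4·87.690623≈18.743775

0 5 20.000 0.000
1 5 -3.750 5.000
2 5 26.000 0.063
3 -3 -35.503 6.513
4 -3 37.849 -7.573
5 -3 -46.689 7.948
6 1 58.790 -10.083
7 1 -62.473 12.681
8 1 71.505 -13.082
9 1 -75.786 15.260
10 1 87.691 -15.894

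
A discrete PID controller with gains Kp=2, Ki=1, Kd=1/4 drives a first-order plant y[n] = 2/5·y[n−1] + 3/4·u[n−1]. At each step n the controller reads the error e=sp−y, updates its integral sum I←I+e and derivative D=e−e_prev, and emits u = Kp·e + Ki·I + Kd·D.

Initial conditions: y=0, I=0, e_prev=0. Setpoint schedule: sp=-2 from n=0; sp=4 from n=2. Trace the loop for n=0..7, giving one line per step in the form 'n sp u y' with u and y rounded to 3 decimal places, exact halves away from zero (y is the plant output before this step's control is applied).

(exact arithmetic carried between steps; '≈' marks a value shown rounded to 6 d.p. or computed from one; I and e_prev carry over from the previous line; the table rounds u and y to 3 d.p., halves away from zero)
n=0: y=0, sp=-2, e=sp−y=-2; I=-2, D=e−e_prev=-2; u=2·(-2)+1·(-2)+1/4·(-2)=-6.5; next y=2/5·0+3/4·(-6.5)=-4.875
n=1: y=-4.875, sp=-2, e=sp−y=2.875; I=0.875, D=e−e_prev=4.875; u=2·2.875+1·0.875+1/4·4.875=7.84375; next y=2/5·(-4.875)+3/4·7.84375≈3.932813
n=2: y≈3.932813, sp=4, e=sp−y≈0.067188; I≈0.942188, D=e−e_prev≈-2.807813; u=2·0.067188+1·0.942188+1/4·(-2.807813)≈0.374609; next y=2/5·3.932813+3/4·0.374609≈1.854082
n=3: y≈1.854082, sp=4, e=sp−y≈2.145918; I≈3.088105, D=e−e_prev≈2.078730; u=2·2.145918+1·3.088105+1/4·2.078730≈7.899624; next y=2/5·1.854082+3/4·7.899624≈6.666351
n=4: y≈6.666351, sp=4, e=sp−y≈-2.666351; I≈0.421755, D=e−e_prev≈-4.812269; u=2·(-2.666351)+1·0.421755+1/4·(-4.812269)≈-6.114014; next y=2/5·6.666351+3/4·(-6.114014)≈-1.918970
n=5: y≈-1.918970, sp=4, e=sp−y≈5.918970; I≈6.340725, D=e−e_prev≈8.585321; u=2·5.918970+1·6.340725+1/4·8.585321≈20.324996; next y=2/5·(-1.918970)+3/4·20.324996≈14.476159
n=6: y≈14.476159, sp=4, e=sp−y≈-10.476159; I≈-4.135434, D=e−e_prev≈-16.395129; u=2·(-10.476159)+1·(-4.135434)+1/4·(-16.395129)≈-29.186534; next y=2/5·14.476159+3/4·(-29.186534)≈-16.099437
n=7: y≈-16.099437, sp=4, e=sp−y≈20.099437; I≈15.964003, D=e−e_prev≈30.575596; u=2·20.099437+1·15.964003+1/4·30.575596≈63.806775; next y=2/5·(-16.099437)+3/4·63.806775≈41.415307

0 -2 -6.500 0.000
1 -2 7.844 -4.875
2 4 0.375 3.933
3 4 7.900 1.854
4 4 -6.114 6.666
5 4 20.325 -1.919
6 4 -29.187 14.476
7 4 63.807 -16.099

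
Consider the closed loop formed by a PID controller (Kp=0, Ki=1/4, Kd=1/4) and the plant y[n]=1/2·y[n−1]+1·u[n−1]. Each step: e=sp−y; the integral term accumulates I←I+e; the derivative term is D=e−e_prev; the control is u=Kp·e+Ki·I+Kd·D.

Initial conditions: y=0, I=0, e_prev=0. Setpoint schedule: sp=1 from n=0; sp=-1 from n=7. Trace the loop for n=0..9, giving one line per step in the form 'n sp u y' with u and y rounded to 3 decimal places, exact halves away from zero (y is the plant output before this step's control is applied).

0 1 0.500 0.000
1 1 0.250 0.500
2 1 0.500 0.500
3 1 0.500 0.750
4 1 0.563 0.875
5 1 0.563 1.000
6 1 0.563 1.063
7 -1 -0.453 1.094
8 -1 0.031 0.094
9 -1 -0.484 0.078

(exact arithmetic carried between steps; '≈' marks a value shown rounded to 6 d.p. or computed from one; I and e_prev carry over from the previous line; the table rounds u and y to 3 d.p., halves away from zero)
n=0: y=0, sp=1, e=sp−y=1; I=1, D=e−e_prev=1; u=0·1+1/4·1+1/4·1=0.5; next y=1/2·0+1·0.5=0.5
n=1: y=0.5, sp=1, e=sp−y=0.5; I=1.5, D=e−e_prev=-0.5; u=0·0.5+1/4·1.5+1/4·(-0.5)=0.25; next y=1/2·0.5+1·0.25=0.5
n=2: y=0.5, sp=1, e=sp−y=0.5; I=2, D=e−e_prev=0; u=0·0.5+1/4·2+1/4·0=0.5; next y=1/2·0.5+1·0.5=0.75
n=3: y=0.75, sp=1, e=sp−y=0.25; I=2.25, D=e−e_prev=-0.25; u=0·0.25+1/4·2.25+1/4·(-0.25)=0.5; next y=1/2·0.75+1·0.5=0.875
n=4: y=0.875, sp=1, e=sp−y=0.125; I=2.375, D=e−e_prev=-0.125; u=0·0.125+1/4·2.375+1/4·(-0.125)=0.5625; next y=1/2·0.875+1·0.5625=1
n=5: y=1, sp=1, e=sp−y=0; I=2.375, D=e−e_prev=-0.125; u=0·0+1/4·2.375+1/4·(-0.125)=0.5625; next y=1/2·1+1·0.5625=1.0625
n=6: y=1.0625, sp=1, e=sp−y=-0.0625; I=2.3125, D=e−e_prev=-0.0625; u=0·(-0.0625)+1/4·2.3125+1/4·(-0.0625)=0.5625; next y=1/2·1.0625+1·0.5625=1.09375
n=7: y=1.09375, sp=-1, e=sp−y=-2.09375; I=0.21875, D=e−e_prev=-2.03125; u=0·(-2.09375)+1/4·0.21875+1/4·(-2.03125)=-0.453125; next y=1/2·1.09375+1·(-0.453125)=0.09375
n=8: y=0.09375, sp=-1, e=sp−y=-1.09375; I=-0.875, D=e−e_prev=1; u=0·(-1.09375)+1/4·(-0.875)+1/4·1=0.03125; next y=1/2·0.09375+1·0.03125=0.078125
n=9: y=0.078125, sp=-1, e=sp−y=-1.078125; I=-1.953125, D=e−e_prev=0.015625; u=0·(-1.078125)+1/4·(-1.953125)+1/4·0.015625=-0.484375; next y=1/2·0.078125+1·(-0.484375)≈-0.445313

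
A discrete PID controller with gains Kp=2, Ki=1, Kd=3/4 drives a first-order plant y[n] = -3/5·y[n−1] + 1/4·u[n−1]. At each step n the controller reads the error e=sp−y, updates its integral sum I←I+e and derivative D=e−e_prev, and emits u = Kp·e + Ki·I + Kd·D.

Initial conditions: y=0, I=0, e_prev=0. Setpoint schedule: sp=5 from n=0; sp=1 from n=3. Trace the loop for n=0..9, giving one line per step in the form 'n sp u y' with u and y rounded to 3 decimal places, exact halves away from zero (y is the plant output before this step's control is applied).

(exact arithmetic carried between steps; '≈' marks a value shown rounded to 6 d.p. or computed from one; I and e_prev carry over from the previous line; the table rounds u and y to 3 d.p., halves away from zero)
n=0: y=0, sp=5, e=sp−y=5; I=5, D=e−e_prev=5; u=2·5+1·5+3/4·5=18.75; next y=-3/5·0+1/4·18.75=4.6875
n=1: y=4.6875, sp=5, e=sp−y=0.3125; I=5.3125, D=e−e_prev=-4.6875; u=2·0.3125+1·5.3125+3/4·(-4.6875)=2.421875; next y=-3/5·4.6875+1/4·2.421875≈-2.207031
n=2: y≈-2.207031, sp=5, e=sp−y≈7.207031; I≈12.519531, D=e−e_prev≈6.894531; u=2·7.207031+1·12.519531+3/4·6.894531≈32.104492; next y=-3/5·(-2.207031)+1/4·32.104492≈9.350342
n=3: y≈9.350342, sp=1, e=sp−y≈-8.350342; I≈4.169189, D=e−e_prev≈-15.557373; u=2·(-8.350342)+1·4.169189+3/4·(-15.557373)≈-24.199524; next y=-3/5·9.350342+1/4·(-24.199524)≈-11.660086
n=4: y≈-11.660086, sp=1, e=sp−y≈12.660086; I≈16.829276, D=e−e_prev≈21.010428; u=2·12.660086+1·16.829276+3/4·21.010428≈57.907269; next y=-3/5·(-11.660086)+1/4·57.907269≈21.472869
n=5: y≈21.472869, sp=1, e=sp−y≈-20.472869; I≈-3.643593, D=e−e_prev≈-33.132955; u=2·(-20.472869)+1·(-3.643593)+3/4·(-33.132955)≈-69.439047; next y=-3/5·21.472869+1/4·(-69.439047)≈-30.243483
n=6: y≈-30.243483, sp=1, e=sp−y≈31.243483; I≈27.599890, D=e−e_prev≈51.716352; u=2·31.243483+1·27.599890+3/4·51.716352≈128.874120; next y=-3/5·(-30.243483)+1/4·128.874120≈50.364620
n=7: y≈50.364620, sp=1, e=sp−y≈-49.364620; I≈-21.764730, D=e−e_prev≈-80.608103; u=2·(-49.364620)+1·(-21.764730)+3/4·(-80.608103)≈-180.950046; next y=-3/5·50.364620+1/4·(-180.950046)≈-75.456283
n=8: y≈-75.456283, sp=1, e=sp−y≈76.456283; I≈54.691553, D=e−e_prev≈125.820903; u=2·76.456283+1·54.691553+3/4·125.820903≈301.969797; next y=-3/5·(-75.456283)+1/4·301.969797≈120.766219
n=9: y≈120.766219, sp=1, e=sp−y≈-119.766219; I≈-65.074666, D=e−e_prev≈-196.222503; u=2·(-119.766219)+1·(-65.074666)+3/4·(-196.222503)≈-451.773982; next y=-3/5·120.766219+1/4·(-451.773982)≈-185.403227

0 5 18.750 0.000
1 5 2.422 4.688
2 5 32.104 -2.207
3 1 -24.200 9.350
4 1 57.907 -11.660
5 1 -69.439 21.473
6 1 128.874 -30.243
7 1 -180.950 50.365
8 1 301.970 -75.456
9 1 -451.774 120.766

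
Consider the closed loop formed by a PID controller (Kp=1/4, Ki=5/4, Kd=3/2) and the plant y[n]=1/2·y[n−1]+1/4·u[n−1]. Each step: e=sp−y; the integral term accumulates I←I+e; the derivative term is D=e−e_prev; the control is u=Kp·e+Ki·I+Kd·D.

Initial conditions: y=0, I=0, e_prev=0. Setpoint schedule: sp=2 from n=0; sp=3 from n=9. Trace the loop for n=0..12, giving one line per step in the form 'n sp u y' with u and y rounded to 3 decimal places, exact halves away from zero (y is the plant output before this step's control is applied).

0 2 6.000 0.000
1 2 1.000 1.500
2 2 5.375 1.000
3 2 3.344 1.844
4 2 5.063 1.758
5 2 4.076 2.145
6 2 4.635 2.091
7 2 4.102 2.204
8 2 4.246 2.128
9 3 6.978 2.125
10 3 4.523 2.807
11 3 6.605 2.534
12 3 5.625 2.918

(exact arithmetic carried between steps; '≈' marks a value shown rounded to 6 d.p. or computed from one; I and e_prev carry over from the previous line; the table rounds u and y to 3 d.p., halves away from zero)
n=0: y=0, sp=2, e=sp−y=2; I=2, D=e−e_prev=2; u=1/4·2+5/4·2+3/2·2=6; next y=1/2·0+1/4·6=1.5
n=1: y=1.5, sp=2, e=sp−y=0.5; I=2.5, D=e−e_prev=-1.5; u=1/4·0.5+5/4·2.5+3/2·(-1.5)=1; next y=1/2·1.5+1/4·1=1
n=2: y=1, sp=2, e=sp−y=1; I=3.5, D=e−e_prev=0.5; u=1/4·1+5/4·3.5+3/2·0.5=5.375; next y=1/2·1+1/4·5.375=1.84375
n=3: y=1.84375, sp=2, e=sp−y=0.15625; I=3.65625, D=e−e_prev=-0.84375; u=1/4·0.15625+5/4·3.65625+3/2·(-0.84375)=3.34375; next y=1/2·1.84375+1/4·3.34375≈1.757813
n=4: y≈1.757813, sp=2, e=sp−y≈0.242188; I≈3.898438, D=e−e_prev≈0.085938; u=1/4·0.242188+5/4·3.898438+3/2·0.085938≈5.0625; next y=1/2·1.757813+1/4·5.0625≈2.144531
n=5: y≈2.144531, sp=2, e=sp−y≈-0.144531; I≈3.753906, D=e−e_prev≈-0.386719; u=1/4·(-0.144531)+5/4·3.753906+3/2·(-0.386719)≈4.076172; next y=1/2·2.144531+1/4·4.076172≈2.091309
n=6: y≈2.091309, sp=2, e=sp−y≈-0.091309; I≈3.662598, D=e−e_prev≈0.053223; u=1/4·(-0.091309)+5/4·3.662598+3/2·0.053223≈4.635254; next y=1/2·2.091309+1/4·4.635254≈2.204468
n=7: y≈2.204468, sp=2, e=sp−y≈-0.204468; I≈3.458130, D=e−e_prev≈-0.113159; u=1/4·(-0.204468)+5/4·3.458130+3/2·(-0.113159)≈4.101807; next y=1/2·2.204468+1/4·4.101807≈2.127686
n=8: y≈2.127686, sp=2, e=sp−y≈-0.127686; I≈3.330444, D=e−e_prev≈0.076782; u=1/4·(-0.127686)+5/4·3.330444+3/2·0.076782≈4.246307; next y=1/2·2.127686+1/4·4.246307≈2.125420
n=9: y≈2.125420, sp=3, e=sp−y≈0.874580; I≈4.205025, D=e−e_prev≈1.002266; u=1/4·0.874580+5/4·4.205025+3/2·1.002266≈6.978325; next y=1/2·2.125420+1/4·6.978325≈2.807291
n=10: y≈2.807291, sp=3, e=sp−y≈0.192709; I≈4.397734, D=e−e_prev≈-0.681871; u=1/4·0.192709+5/4·4.397734+3/2·(-0.681871)≈4.522537; next y=1/2·2.807291+1/4·4.522537≈2.534280
n=11: y≈2.534280, sp=3, e=sp−y≈0.465720; I≈4.863454, D=e−e_prev≈0.273011; u=1/4·0.465720+5/4·4.863454+3/2·0.273011≈6.605264; next y=1/2·2.534280+1/4·6.605264≈2.918456
n=12: y≈2.918456, sp=3, e=sp−y≈0.081544; I≈4.944998, D=e−e_prev≈-0.384176; u=1/4·0.081544+5/4·4.944998+3/2·(-0.384176)≈5.625369; next y=1/2·2.918456+1/4·5.625369≈2.865570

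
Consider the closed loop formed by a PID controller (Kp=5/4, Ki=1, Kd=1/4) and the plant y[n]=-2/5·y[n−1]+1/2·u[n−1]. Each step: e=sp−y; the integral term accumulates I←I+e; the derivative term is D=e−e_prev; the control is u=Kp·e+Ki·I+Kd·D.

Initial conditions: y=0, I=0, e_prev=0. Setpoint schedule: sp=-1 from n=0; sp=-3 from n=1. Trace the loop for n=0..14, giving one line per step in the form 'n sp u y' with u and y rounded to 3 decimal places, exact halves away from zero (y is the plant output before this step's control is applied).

(exact arithmetic carried between steps; '≈' marks a value shown rounded to 6 d.p. or computed from one; I and e_prev carry over from the previous line; the table rounds u and y to 3 d.p., halves away from zero)
n=0: y=0, sp=-1, e=sp−y=-1; I=-1, D=e−e_prev=-1; u=5/4·(-1)+1·(-1)+1/4·(-1)=-2.5; next y=-2/5·0+1/2·(-2.5)=-1.25
n=1: y=-1.25, sp=-3, e=sp−y=-1.75; I=-2.75, D=e−e_prev=-0.75; u=5/4·(-1.75)+1·(-2.75)+1/4·(-0.75)=-5.125; next y=-2/5·(-1.25)+1/2·(-5.125)=-2.0625
n=2: y=-2.0625, sp=-3, e=sp−y=-0.9375; I=-3.6875, D=e−e_prev=0.8125; u=5/4·(-0.9375)+1·(-3.6875)+1/4·0.8125=-4.65625; next y=-2/5·(-2.0625)+1/2·(-4.65625)=-1.503125
n=3: y=-1.503125, sp=-3, e=sp−y=-1.496875; I=-5.184375, D=e−e_prev=-0.559375; u=5/4·(-1.496875)+1·(-5.184375)+1/4·(-0.559375)≈-7.195313; next y=-2/5·(-1.503125)+1/2·(-7.195313)≈-2.996406
n=4: y≈-2.996406, sp=-3, e=sp−y≈-0.003594; I≈-5.187969, D=e−e_prev≈1.493281; u=5/4·(-0.003594)+1·(-5.187969)+1/4·1.493281≈-4.819141; next y=-2/5·(-2.996406)+1/2·(-4.819141)≈-1.211008
n=5: y≈-1.211008, sp=-3, e=sp−y≈-1.788992; I≈-6.976961, D=e−e_prev≈-1.785398; u=5/4·(-1.788992)+1·(-6.976961)+1/4·(-1.785398)≈-9.659551; next y=-2/5·(-1.211008)+1/2·(-9.659551)≈-4.345372
n=6: y≈-4.345372, sp=-3, e=sp−y≈1.345372; I≈-5.631589, D=e−e_prev≈3.134364; u=5/4·1.345372+1·(-5.631589)+1/4·3.134364≈-3.166282; next y=-2/5·(-4.345372)+1/2·(-3.166282)≈0.155008
n=7: y≈0.155008, sp=-3, e=sp−y≈-3.155008; I≈-8.786596, D=e−e_prev≈-4.500380; u=5/4·(-3.155008)+1·(-8.786596)+1/4·(-4.500380)≈-13.855451; next y=-2/5·0.155008+1/2·(-13.855451)≈-6.989729
n=8: y≈-6.989729, sp=-3, e=sp−y≈3.989729; I≈-4.796868, D=e−e_prev≈7.144737; u=5/4·3.989729+1·(-4.796868)+1/4·7.144737≈1.976477; next y=-2/5·(-6.989729)+1/2·1.976477≈3.784130
n=9: y≈3.784130, sp=-3, e=sp−y≈-6.784130; I≈-11.580998, D=e−e_prev≈-10.773859; u=5/4·(-6.784130)+1·(-11.580998)+1/4·(-10.773859)≈-22.754625; next y=-2/5·3.784130+1/2·(-22.754625)≈-12.890965
n=10: y≈-12.890965, sp=-3, e=sp−y≈9.890965; I≈-1.690033, D=e−e_prev≈16.675095; u=5/4·9.890965+1·(-1.690033)+1/4·16.675095≈14.842446; next y=-2/5·(-12.890965)+1/2·14.842446≈12.577609
n=11: y≈12.577609, sp=-3, e=sp−y≈-15.577609; I≈-17.267642, D=e−e_prev≈-25.468574; u=5/4·(-15.577609)+1·(-17.267642)+1/4·(-25.468574)≈-43.106797; next y=-2/5·12.577609+1/2·(-43.106797)≈-26.584442
n=12: y≈-26.584442, sp=-3, e=sp−y≈23.584442; I≈6.316800, D=e−e_prev≈39.162051; u=5/4·23.584442+1·6.316800+1/4·39.162051≈45.587865; next y=-2/5·(-26.584442)+1/2·45.587865≈33.427710
n=13: y≈33.427710, sp=-3, e=sp−y≈-36.427710; I≈-30.110910, D=e−e_prev≈-60.012152; u=5/4·(-36.427710)+1·(-30.110910)+1/4·(-60.012152)≈-90.648585; next y=-2/5·33.427710+1/2·(-90.648585)≈-58.695376
n=14: y≈-58.695376, sp=-3, e=sp−y≈55.695376; I≈25.584466, D=e−e_prev≈92.123086; u=5/4·55.695376+1·25.584466+1/4·92.123086≈118.234458; next y=-2/5·(-58.695376)+1/2·118.234458≈82.595379

0 -1 -2.500 0.000
1 -3 -5.125 -1.250
2 -3 -4.656 -2.063
3 -3 -7.195 -1.503
4 -3 -4.819 -2.996
5 -3 -9.660 -1.211
6 -3 -3.166 -4.345
7 -3 -13.855 0.155
8 -3 1.976 -6.990
9 -3 -22.755 3.784
10 -3 14.842 -12.891
11 -3 -43.107 12.578
12 -3 45.588 -26.584
13 -3 -90.649 33.428
14 -3 118.234 -58.695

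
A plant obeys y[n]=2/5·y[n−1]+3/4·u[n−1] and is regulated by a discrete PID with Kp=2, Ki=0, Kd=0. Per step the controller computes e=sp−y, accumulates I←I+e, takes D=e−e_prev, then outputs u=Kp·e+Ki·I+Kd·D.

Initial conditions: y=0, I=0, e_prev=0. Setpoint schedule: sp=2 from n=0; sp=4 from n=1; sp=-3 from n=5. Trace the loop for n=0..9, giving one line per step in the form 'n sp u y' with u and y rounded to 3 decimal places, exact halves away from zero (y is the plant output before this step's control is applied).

(exact arithmetic carried between steps; '≈' marks a value shown rounded to 6 d.p. or computed from one; I and e_prev carry over from the previous line; the table rounds u and y to 3 d.p., halves away from zero)
n=0: y=0, sp=2, e=sp−y=2; I=2, D=e−e_prev=2; u=2·2+0·2+0·2=4; next y=2/5·0+3/4·4=3
n=1: y=3, sp=4, e=sp−y=1; I=3, D=e−e_prev=-1; u=2·1+0·3+0·(-1)=2; next y=2/5·3+3/4·2=2.7
n=2: y=2.7, sp=4, e=sp−y=1.3; I=4.3, D=e−e_prev=0.3; u=2·1.3+0·4.3+0·0.3=2.6; next y=2/5·2.7+3/4·2.6=3.03
n=3: y=3.03, sp=4, e=sp−y=0.97; I=5.27, D=e−e_prev=-0.33; u=2·0.97+0·5.27+0·(-0.33)=1.94; next y=2/5·3.03+3/4·1.94=2.667
n=4: y=2.667, sp=4, e=sp−y=1.333; I=6.603, D=e−e_prev=0.363; u=2·1.333+0·6.603+0·0.363=2.666; next y=2/5·2.667+3/4·2.666=3.0663
n=5: y=3.0663, sp=-3, e=sp−y=-6.0663; I=0.5367, D=e−e_prev=-7.3993; u=2·(-6.0663)+0·0.5367+0·(-7.3993)=-12.1326; next y=2/5·3.0663+3/4·(-12.1326)=-7.87293
n=6: y=-7.87293, sp=-3, e=sp−y=4.87293; I=5.40963, D=e−e_prev=10.93923; u=2·4.87293+0·5.40963+0·10.93923=9.74586; next y=2/5·(-7.87293)+3/4·9.74586=4.160223
n=7: y=4.160223, sp=-3, e=sp−y=-7.160223; I=-1.750593, D=e−e_prev=-12.033153; u=2·(-7.160223)+0·(-1.750593)+0·(-12.033153)=-14.320446; next y=2/5·4.160223+3/4·(-14.320446)≈-9.076245
n=8: y≈-9.076245, sp=-3, e=sp−y≈6.076245; I≈4.325652, D=e−e_prev≈13.236468; u=2·6.076245+0·4.325652+0·13.236468≈12.152491; next y=2/5·(-9.076245)+3/4·12.152491≈5.483870
n=9: y≈5.483870, sp=-3, e=sp−y≈-8.483870; I≈-4.158218, D=e−e_prev≈-14.560115; u=2·(-8.483870)+0·(-4.158218)+0·(-14.560115)≈-16.967740; next y=2/5·5.483870+3/4·(-16.967740)≈-10.532257

0 2 4.000 0.000
1 4 2.000 3.000
2 4 2.600 2.700
3 4 1.940 3.030
4 4 2.666 2.667
5 -3 -12.133 3.066
6 -3 9.746 -7.873
7 -3 -14.320 4.160
8 -3 12.152 -9.076
9 -3 -16.968 5.484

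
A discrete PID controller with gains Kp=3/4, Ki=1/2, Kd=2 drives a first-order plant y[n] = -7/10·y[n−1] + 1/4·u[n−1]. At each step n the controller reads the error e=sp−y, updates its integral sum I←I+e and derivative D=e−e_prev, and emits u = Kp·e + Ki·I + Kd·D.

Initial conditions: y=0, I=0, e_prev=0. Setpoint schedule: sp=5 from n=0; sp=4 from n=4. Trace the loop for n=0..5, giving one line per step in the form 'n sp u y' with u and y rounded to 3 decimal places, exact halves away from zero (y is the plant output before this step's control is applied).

(exact arithmetic carried between steps; '≈' marks a value shown rounded to 6 d.p. or computed from one; I and e_prev carry over from the previous line; the table rounds u and y to 3 d.p., halves away from zero)
n=0: y=0, sp=5, e=sp−y=5; I=5, D=e−e_prev=5; u=3/4·5+1/2·5+2·5=16.25; next y=-7/10·0+1/4·16.25=4.0625
n=1: y=4.0625, sp=5, e=sp−y=0.9375; I=5.9375, D=e−e_prev=-4.0625; u=3/4·0.9375+1/2·5.9375+2·(-4.0625)=-4.453125; next y=-7/10·4.0625+1/4·(-4.453125)≈-3.957031
n=2: y≈-3.957031, sp=5, e=sp−y≈8.957031; I≈14.894531, D=e−e_prev≈8.019531; u=3/4·8.957031+1/2·14.894531+2·8.019531≈30.204102; next y=-7/10·(-3.957031)+1/4·30.204102≈10.320947
n=3: y≈10.320947, sp=5, e=sp−y≈-5.320947; I≈9.573584, D=e−e_prev≈-14.277979; u=3/4·(-5.320947)+1/2·9.573584+2·(-14.277979)≈-27.759875; next y=-7/10·10.320947+1/4·(-27.759875)≈-14.164632
n=4: y≈-14.164632, sp=4, e=sp−y≈18.164632; I≈27.738216, D=e−e_prev≈23.485579; u=3/4·18.164632+1/2·27.738216+2·23.485579≈74.463740; next y=-7/10·(-14.164632)+1/4·74.463740≈28.531177
n=5: y≈28.531177, sp=4, e=sp−y≈-24.531177; I≈3.207038, D=e−e_prev≈-42.695809; u=3/4·(-24.531177)+1/2·3.207038+2·(-42.695809)≈-102.186483; next y=-7/10·28.531177+1/4·(-102.186483)≈-45.518445

0 5 16.250 0.000
1 5 -4.453 4.063
2 5 30.204 -3.957
3 5 -27.760 10.321
4 4 74.464 -14.165
5 4 -102.186 28.531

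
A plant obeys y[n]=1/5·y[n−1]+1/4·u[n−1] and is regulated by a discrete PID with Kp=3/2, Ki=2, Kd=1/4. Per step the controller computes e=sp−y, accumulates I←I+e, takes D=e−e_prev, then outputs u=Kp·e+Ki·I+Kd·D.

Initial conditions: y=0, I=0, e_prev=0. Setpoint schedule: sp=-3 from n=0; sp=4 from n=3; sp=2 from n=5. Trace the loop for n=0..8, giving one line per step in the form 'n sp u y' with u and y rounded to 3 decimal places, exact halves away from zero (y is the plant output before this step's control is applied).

(exact arithmetic carried between steps; '≈' marks a value shown rounded to 6 d.p. or computed from one; I and e_prev carry over from the previous line; the table rounds u and y to 3 d.p., halves away from zero)
n=0: y=0, sp=-3, e=sp−y=-3; I=-3, D=e−e_prev=-3; u=3/2·(-3)+2·(-3)+1/4·(-3)=-11.25; next y=1/5·0+1/4·(-11.25)=-2.8125
n=1: y=-2.8125, sp=-3, e=sp−y=-0.1875; I=-3.1875, D=e−e_prev=2.8125; u=3/2·(-0.1875)+2·(-3.1875)+1/4·2.8125=-5.953125; next y=1/5·(-2.8125)+1/4·(-5.953125)≈-2.050781
n=2: y≈-2.050781, sp=-3, e=sp−y≈-0.949219; I≈-4.136719, D=e−e_prev≈-0.761719; u=3/2·(-0.949219)+2·(-4.136719)+1/4·(-0.761719)≈-9.887695; next y=1/5·(-2.050781)+1/4·(-9.887695)≈-2.882080
n=3: y≈-2.882080, sp=4, e=sp−y≈6.882080; I≈2.745361, D=e−e_prev≈7.831299; u=3/2·6.882080+2·2.745361+1/4·7.831299≈17.771667; next y=1/5·(-2.882080)+1/4·17.771667≈3.866501
n=4: y≈3.866501, sp=4, e=sp−y≈0.133499; I≈2.878860, D=e−e_prev≈-6.748581; u=3/2·0.133499+2·2.878860+1/4·(-6.748581)≈4.270824; next y=1/5·3.866501+1/4·4.270824≈1.841006
n=5: y≈1.841006, sp=2, e=sp−y≈0.158994; I≈3.037854, D=e−e_prev≈0.025495; u=3/2·0.158994+2·3.037854+1/4·0.025495≈6.320573; next y=1/5·1.841006+1/4·6.320573≈1.948344
n=6: y≈1.948344, sp=2, e=sp−y≈0.051656; I≈3.089510, D=e−e_prev≈-0.107338; u=3/2·0.051656+2·3.089510+1/4·(-0.107338)≈6.229668; next y=1/5·1.948344+1/4·6.229668≈1.947086
n=7: y≈1.947086, sp=2, e=sp−y≈0.052914; I≈3.142424, D=e−e_prev≈0.001258; u=3/2·0.052914+2·3.142424+1/4·0.001258≈6.364533; next y=1/5·1.947086+1/4·6.364533≈1.980551
n=8: y≈1.980551, sp=2, e=sp−y≈0.019449; I≈3.161873, D=e−e_prev≈-0.033465; u=3/2·0.019449+2·3.161873+1/4·(-0.033465)≈6.344555; next y=1/5·1.980551+1/4·6.344555≈1.982249

0 -3 -11.250 0.000
1 -3 -5.953 -2.813
2 -3 -9.888 -2.051
3 4 17.772 -2.882
4 4 4.271 3.867
5 2 6.321 1.841
6 2 6.230 1.948
7 2 6.365 1.947
8 2 6.345 1.981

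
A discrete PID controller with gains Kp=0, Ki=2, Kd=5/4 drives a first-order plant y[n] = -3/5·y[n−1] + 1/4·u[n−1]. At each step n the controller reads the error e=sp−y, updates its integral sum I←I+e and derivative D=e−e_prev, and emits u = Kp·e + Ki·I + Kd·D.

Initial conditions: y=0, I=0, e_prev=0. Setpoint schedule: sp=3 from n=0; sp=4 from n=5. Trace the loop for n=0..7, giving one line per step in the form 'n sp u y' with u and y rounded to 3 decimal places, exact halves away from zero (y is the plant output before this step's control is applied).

(exact arithmetic carried between steps; '≈' marks a value shown rounded to 6 d.p. or computed from one; I and e_prev carry over from the previous line; the table rounds u and y to 3 d.p., halves away from zero)
n=0: y=0, sp=3, e=sp−y=3; I=3, D=e−e_prev=3; u=0·3+2·3+5/4·3=9.75; next y=-3/5·0+1/4·9.75=2.4375
n=1: y=2.4375, sp=3, e=sp−y=0.5625; I=3.5625, D=e−e_prev=-2.4375; u=0·0.5625+2·3.5625+5/4·(-2.4375)=4.078125; next y=-3/5·2.4375+1/4·4.078125≈-0.442969
n=2: y≈-0.442969, sp=3, e=sp−y≈3.442969; I≈7.005469, D=e−e_prev≈2.880469; u=0·3.442969+2·7.005469+5/4·2.880469≈17.611523; next y=-3/5·(-0.442969)+1/4·17.611523≈4.668662
n=3: y≈4.668662, sp=3, e=sp−y≈-1.668662; I≈5.336807, D=e−e_prev≈-5.111631; u=0·(-1.668662)+2·5.336807+5/4·(-5.111631)≈4.284075; next y=-3/5·4.668662+1/4·4.284075≈-1.730179
n=4: y≈-1.730179, sp=3, e=sp−y≈4.730179; I≈10.066985, D=e−e_prev≈6.398841; u=0·4.730179+2·10.066985+5/4·6.398841≈28.132521; next y=-3/5·(-1.730179)+1/4·28.132521≈8.071237
n=5: y≈8.071237, sp=4, e=sp−y≈-4.071237; I≈5.995748, D=e−e_prev≈-8.801416; u=0·(-4.071237)+2·5.995748+5/4·(-8.801416)≈0.989725; next y=-3/5·8.071237+1/4·0.989725≈-4.595311
n=6: y≈-4.595311, sp=4, e=sp−y≈8.595311; I≈14.591059, D=e−e_prev≈12.666549; u=0·8.595311+2·14.591059+5/4·12.666549≈45.015304; next y=-3/5·(-4.595311)+1/4·45.015304≈14.011013
n=7: y≈14.011013, sp=4, e=sp−y≈-10.011013; I≈4.580046, D=e−e_prev≈-18.606324; u=0·(-10.011013)+2·4.580046+5/4·(-18.606324)≈-14.097812; next y=-3/5·14.011013+1/4·(-14.097812)≈-11.931061

0 3 9.750 0.000
1 3 4.078 2.438
2 3 17.612 -0.443
3 3 4.284 4.669
4 3 28.133 -1.730
5 4 0.990 8.071
6 4 45.015 -4.595
7 4 -14.098 14.011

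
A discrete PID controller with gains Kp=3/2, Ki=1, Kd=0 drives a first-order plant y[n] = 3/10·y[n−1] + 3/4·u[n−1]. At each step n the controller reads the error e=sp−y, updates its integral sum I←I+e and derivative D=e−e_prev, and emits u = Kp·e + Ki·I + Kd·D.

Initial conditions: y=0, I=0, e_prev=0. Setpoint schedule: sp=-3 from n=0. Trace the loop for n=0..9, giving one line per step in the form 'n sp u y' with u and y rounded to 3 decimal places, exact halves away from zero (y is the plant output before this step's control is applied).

0 -3 -7.500 0.000
1 -3 3.563 -5.625
2 -3 -10.336 0.984
3 -3 6.782 -7.457
4 -3 -14.527 2.850
5 -3 11.848 -10.040
6 -3 -20.898 5.874
7 -3 19.691 -13.911
8 -3 -30.663 10.595
9 -3 31.776 -19.819

(exact arithmetic carried between steps; '≈' marks a value shown rounded to 6 d.p. or computed from one; I and e_prev carry over from the previous line; the table rounds u and y to 3 d.p., halves away from zero)
n=0: y=0, sp=-3, e=sp−y=-3; I=-3, D=e−e_prev=-3; u=3/2·(-3)+1·(-3)+0·(-3)=-7.5; next y=3/10·0+3/4·(-7.5)=-5.625
n=1: y=-5.625, sp=-3, e=sp−y=2.625; I=-0.375, D=e−e_prev=5.625; u=3/2·2.625+1·(-0.375)+0·5.625=3.5625; next y=3/10·(-5.625)+3/4·3.5625=0.984375
n=2: y=0.984375, sp=-3, e=sp−y=-3.984375; I=-4.359375, D=e−e_prev=-6.609375; u=3/2·(-3.984375)+1·(-4.359375)+0·(-6.609375)≈-10.335938; next y=3/10·0.984375+3/4·(-10.335938)≈-7.456641
n=3: y≈-7.456641, sp=-3, e=sp−y≈4.456641; I≈0.097266, D=e−e_prev≈8.441016; u=3/2·4.456641+1·0.097266+0·8.441016≈6.782227; next y=3/10·(-7.456641)+3/4·6.782227≈2.849678
n=4: y≈2.849678, sp=-3, e=sp−y≈-5.849678; I≈-5.752412, D=e−e_prev≈-10.306318; u=3/2·(-5.849678)+1·(-5.752412)+0·(-10.306318)≈-14.526929; next y=3/10·2.849678+3/4·(-14.526929)≈-10.040293
n=5: y≈-10.040293, sp=-3, e=sp−y≈7.040293; I≈1.287881, D=e−e_prev≈12.889971; u=3/2·7.040293+1·1.287881+0·12.889971≈11.848321; next y=3/10·(-10.040293)+3/4·11.848321≈5.874153
n=6: y≈5.874153, sp=-3, e=sp−y≈-8.874153; I≈-7.586272, D=e−e_prev≈-15.914446; u=3/2·(-8.874153)+1·(-7.586272)+0·(-15.914446)≈-20.897501; next y=3/10·5.874153+3/4·(-20.897501)≈-13.910880
n=7: y≈-13.910880, sp=-3, e=sp−y≈10.910880; I≈3.324608, D=e−e_prev≈19.785032; u=3/2·10.910880+1·3.324608+0·19.785032≈19.690928; next y=3/10·(-13.910880)+3/4·19.690928≈10.594932
n=8: y≈10.594932, sp=-3, e=sp−y≈-13.594932; I≈-10.270324, D=e−e_prev≈-24.505812; u=3/2·(-13.594932)+1·(-10.270324)+0·(-24.505812)≈-30.662722; next y=3/10·10.594932+3/4·(-30.662722)≈-19.818562
n=9: y≈-19.818562, sp=-3, e=sp−y≈16.818562; I≈6.548238, D=e−e_prev≈30.413493; u=3/2·16.818562+1·6.548238+0·30.413493≈31.776080; next y=3/10·(-19.818562)+3/4·31.776080≈17.886492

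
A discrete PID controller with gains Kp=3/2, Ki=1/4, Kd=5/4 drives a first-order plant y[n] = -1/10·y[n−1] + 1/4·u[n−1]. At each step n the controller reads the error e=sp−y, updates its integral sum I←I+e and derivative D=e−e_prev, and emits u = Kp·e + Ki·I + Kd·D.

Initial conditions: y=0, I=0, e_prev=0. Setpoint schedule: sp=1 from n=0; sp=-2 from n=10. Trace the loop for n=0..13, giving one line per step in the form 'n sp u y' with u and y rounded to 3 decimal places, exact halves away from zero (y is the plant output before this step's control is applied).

0 1 3.000 0.000
1 1 -0.250 0.750
2 1 3.413 -0.138
3 1 -0.426 0.867
4 1 4.043 -0.193
5 1 -0.653 1.030
6 1 4.757 -0.266
7 1 -0.993 1.216
8 1 5.563 -0.370
9 1 -1.470 1.428
10 -2 -2.516 -0.510
11 -2 -1.358 -0.578
12 -2 -2.686 -0.282
13 -2 -1.660 -0.643

(exact arithmetic carried between steps; '≈' marks a value shown rounded to 6 d.p. or computed from one; I and e_prev carry over from the previous line; the table rounds u and y to 3 d.p., halves away from zero)
n=0: y=0, sp=1, e=sp−y=1; I=1, D=e−e_prev=1; u=3/2·1+1/4·1+5/4·1=3; next y=-1/10·0+1/4·3=0.75
n=1: y=0.75, sp=1, e=sp−y=0.25; I=1.25, D=e−e_prev=-0.75; u=3/2·0.25+1/4·1.25+5/4·(-0.75)=-0.25; next y=-1/10·0.75+1/4·(-0.25)=-0.1375
n=2: y=-0.1375, sp=1, e=sp−y=1.1375; I=2.3875, D=e−e_prev=0.8875; u=3/2·1.1375+1/4·2.3875+5/4·0.8875=3.4125; next y=-1/10·(-0.1375)+1/4·3.4125=0.866875
n=3: y=0.866875, sp=1, e=sp−y=0.133125; I=2.520625, D=e−e_prev=-1.004375; u=3/2·0.133125+1/4·2.520625+5/4·(-1.004375)=-0.425625; next y=-1/10·0.866875+1/4·(-0.425625)≈-0.193094
n=4: y≈-0.193094, sp=1, e=sp−y≈1.193094; I≈3.713719, D=e−e_prev≈1.059969; u=3/2·1.193094+1/4·3.713719+5/4·1.059969≈4.043031; next y=-1/10·(-0.193094)+1/4·4.043031≈1.030067
n=5: y≈1.030067, sp=1, e=sp−y≈-0.030067; I≈3.683652, D=e−e_prev≈-1.223161; u=3/2·(-0.030067)+1/4·3.683652+5/4·(-1.223161)≈-0.653139; next y=-1/10·1.030067+1/4·(-0.653139)≈-0.266291
n=6: y≈-0.266291, sp=1, e=sp−y≈1.266291; I≈4.949943, D=e−e_prev≈1.296359; u=3/2·1.266291+1/4·4.949943+5/4·1.296359≈4.757371; next y=-1/10·(-0.266291)+1/4·4.757371≈1.215972
n=7: y≈1.215972, sp=1, e=sp−y≈-0.215972; I≈4.733971, D=e−e_prev≈-1.482263; u=3/2·(-0.215972)+1/4·4.733971+5/4·(-1.482263)≈-0.993295; next y=-1/10·1.215972+1/4·(-0.993295)≈-0.369921
n=8: y≈-0.369921, sp=1, e=sp−y≈1.369921; I≈6.103892, D=e−e_prev≈1.585893; u=3/2·1.369921+1/4·6.103892+5/4·1.585893≈5.563220; next y=-1/10·(-0.369921)+1/4·5.563220≈1.427797
n=9: y≈1.427797, sp=1, e=sp−y≈-0.427797; I≈5.676095, D=e−e_prev≈-1.797718; u=3/2·(-0.427797)+1/4·5.676095+5/4·(-1.797718)≈-1.469819; next y=-1/10·1.427797+1/4·(-1.469819)≈-0.510235
n=10: y≈-0.510235, sp=-2, e=sp−y≈-1.489765; I≈4.186329, D=e−e_prev≈-1.061968; u=3/2·(-1.489765)+1/4·4.186329+5/4·(-1.061968)≈-2.515526; next y=-1/10·(-0.510235)+1/4·(-2.515526)≈-0.577858
n=11: y≈-0.577858, sp=-2, e=sp−y≈-1.422142; I≈2.764187, D=e−e_prev≈0.067623; u=3/2·(-1.422142)+1/4·2.764187+5/4·0.067623≈-1.357637; next y=-1/10·(-0.577858)+1/4·(-1.357637)≈-0.281623
n=12: y≈-0.281623, sp=-2, e=sp−y≈-1.718377; I≈1.045811, D=e−e_prev≈-0.296235; u=3/2·(-1.718377)+1/4·1.045811+5/4·(-0.296235)≈-2.686406; next y=-1/10·(-0.281623)+1/4·(-2.686406)≈-0.643439
n=13: y≈-0.643439, sp=-2, e=sp−y≈-1.356561; I≈-0.310750, D=e−e_prev≈0.361816; u=3/2·(-1.356561)+1/4·(-0.310750)+5/4·0.361816≈-1.660259; next y=-1/10·(-0.643439)+1/4·(-1.660259)≈-0.350721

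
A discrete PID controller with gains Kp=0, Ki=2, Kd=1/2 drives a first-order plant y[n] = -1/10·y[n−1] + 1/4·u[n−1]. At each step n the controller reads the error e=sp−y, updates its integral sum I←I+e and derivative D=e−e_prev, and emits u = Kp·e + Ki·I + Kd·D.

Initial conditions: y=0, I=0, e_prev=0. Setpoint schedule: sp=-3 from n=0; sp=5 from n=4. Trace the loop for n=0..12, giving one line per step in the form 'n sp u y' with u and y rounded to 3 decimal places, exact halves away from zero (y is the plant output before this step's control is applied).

0 -3 -7.500 0.000
1 -3 -7.313 -1.875
2 -3 -11.086 -1.641
3 -3 -11.271 -2.607
4 5 7.335 -2.557
5 5 6.858 2.089
6 5 16.462 1.506
7 5 17.011 3.965
8 5 20.582 3.856
9 5 20.556 4.760
10 5 21.730 4.663
11 5 21.598 4.966
12 5 21.976 4.903

(exact arithmetic carried between steps; '≈' marks a value shown rounded to 6 d.p. or computed from one; I and e_prev carry over from the previous line; the table rounds u and y to 3 d.p., halves away from zero)
n=0: y=0, sp=-3, e=sp−y=-3; I=-3, D=e−e_prev=-3; u=0·(-3)+2·(-3)+1/2·(-3)=-7.5; next y=-1/10·0+1/4·(-7.5)=-1.875
n=1: y=-1.875, sp=-3, e=sp−y=-1.125; I=-4.125, D=e−e_prev=1.875; u=0·(-1.125)+2·(-4.125)+1/2·1.875=-7.3125; next y=-1/10·(-1.875)+1/4·(-7.3125)=-1.640625
n=2: y=-1.640625, sp=-3, e=sp−y=-1.359375; I=-5.484375, D=e−e_prev=-0.234375; u=0·(-1.359375)+2·(-5.484375)+1/2·(-0.234375)≈-11.085938; next y=-1/10·(-1.640625)+1/4·(-11.085938)≈-2.607422
n=3: y≈-2.607422, sp=-3, e=sp−y≈-0.392578; I≈-5.876953, D=e−e_prev≈0.966797; u=0·(-0.392578)+2·(-5.876953)+1/2·0.966797≈-11.270508; next y=-1/10·(-2.607422)+1/4·(-11.270508)≈-2.556885
n=4: y≈-2.556885, sp=5, e=sp−y≈7.556885; I≈1.679932, D=e−e_prev≈7.949463; u=0·7.556885+2·1.679932+1/2·7.949463≈7.334595; next y=-1/10·(-2.556885)+1/4·7.334595≈2.089337
n=5: y≈2.089337, sp=5, e=sp−y≈2.910663; I≈4.590594, D=e−e_prev≈-4.646222; u=0·2.910663+2·4.590594+1/2·(-4.646222)≈6.858078; next y=-1/10·2.089337+1/4·6.858078≈1.505586
n=6: y≈1.505586, sp=5, e=sp−y≈3.494414; I≈8.085009, D=e−e_prev≈0.583751; u=0·3.494414+2·8.085009+1/2·0.583751≈16.461893; next y=-1/10·1.505586+1/4·16.461893≈3.964915
n=7: y≈3.964915, sp=5, e=sp−y≈1.035085; I≈9.120094, D=e−e_prev≈-2.459329; u=0·1.035085+2·9.120094+1/2·(-2.459329)≈17.010524; next y=-1/10·3.964915+1/4·17.010524≈3.856139
n=8: y≈3.856139, sp=5, e=sp−y≈1.143861; I≈10.263955, D=e−e_prev≈0.108775; u=0·1.143861+2·10.263955+1/2·0.108775≈20.582297; next y=-1/10·3.856139+1/4·20.582297≈4.759960
n=9: y≈4.759960, sp=5, e=sp−y≈0.240040; I≈10.503994, D=e−e_prev≈-0.903821; u=0·0.240040+2·10.503994+1/2·(-0.903821)≈20.556078; next y=-1/10·4.759960+1/4·20.556078≈4.663024
n=10: y≈4.663024, sp=5, e=sp−y≈0.336976; I≈10.840971, D=e−e_prev≈0.096937; u=0·0.336976+2·10.840971+1/2·0.096937≈21.730410; next y=-1/10·4.663024+1/4·21.730410≈4.966300
n=11: y≈4.966300, sp=5, e=sp−y≈0.033700; I≈10.874671, D=e−e_prev≈-0.303277; u=0·0.033700+2·10.874671+1/2·(-0.303277)≈21.597703; next y=-1/10·4.966300+1/4·21.597703≈4.902796
n=12: y≈4.902796, sp=5, e=sp−y≈0.097204; I≈10.971875, D=e−e_prev≈0.063504; u=0·0.097204+2·10.971875+1/2·0.063504≈21.975502; next y=-1/10·4.902796+1/4·21.975502≈5.003596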